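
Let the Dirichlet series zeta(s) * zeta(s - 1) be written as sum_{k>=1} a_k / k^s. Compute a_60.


Convolution gives a_k = sum_{d | k} d * 1 = sum_{d | k} d = sigma(k), the sum of positive divisors of k.
For k = 60, the divisors are 1, 2, 3, 4, 5, 6, 10, 12, 15, 20, 30, 60, so
sigma(60) = 1 + 2 + 3 + 4 + 5 + 6 + 10 + 12 + 15 + 20 + 30 + 60 = 168.

168


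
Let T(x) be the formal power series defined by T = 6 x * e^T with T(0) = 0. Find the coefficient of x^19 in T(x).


Apply the Lagrange inversion formula: if T = 6 x * phi(T) with phi(t) = e^t, then
[x^n] T = 6^n * (1/n) [t^(n-1)] phi(t)^n = 6^n * (1/n) [t^(n-1)] e^(n t) = 6^n * (1/n) * n^(n-1) / (n-1)! = 6^n * n^(n-1) / n!.
When c = 1 this is the Cayley count of rooted labeled trees on n vertices, divided by n!.
For n = 19: 6^19 * 19^18 / 19! = 609359740010496 * 104127350297911241532841/121645100408832000 = 7766672725568034822660288264/14889875.

7766672725568034822660288264/14889875


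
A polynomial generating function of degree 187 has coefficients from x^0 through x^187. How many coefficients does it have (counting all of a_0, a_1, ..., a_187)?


A polynomial of degree 187 takes the form a_0 + a_1 x + ... + a_187 x^187.
The number of coefficients is 187 + 1 = 188.

188


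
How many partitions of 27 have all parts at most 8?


Using the generating function (1-x)^(-1)(1-x^2)^(-1)...(1-x^8)^(-1),
the coefficient of x^27 counts these restricted partitions.
Result = 1527

1527


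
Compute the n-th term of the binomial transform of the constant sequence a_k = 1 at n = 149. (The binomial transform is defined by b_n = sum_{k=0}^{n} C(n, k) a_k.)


With a_k = 1 for all k, b_n = sum_{k=0}^{n} C(n, k) = 2^n by the binomial theorem.
For n = 149: 2^149 = 713623846352979940529142984724747568191373312.

713623846352979940529142984724747568191373312


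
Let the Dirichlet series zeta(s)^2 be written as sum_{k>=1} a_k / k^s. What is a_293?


The Dirichlet convolution of the constant function 1 with itself gives (1 * 1)(k) = sum_{d | k} 1 = d(k), the number of positive divisors of k.
Since zeta(s) = sum_{k>=1} 1/k^s, we have zeta(s)^2 = sum_{k>=1} d(k)/k^s, so a_k = d(k).
For k = 293: the divisors are 1, 293.
Count = 2.

2


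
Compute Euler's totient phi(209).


phi(n) counts integers in [1, n] coprime to n. Using the multiplicative formula phi(n) = n * prod_{p | n} (1 - 1/p):
209 = 11 * 19, so
phi(209) = 209 * (1 - 1/11) * (1 - 1/19) = 180.

180


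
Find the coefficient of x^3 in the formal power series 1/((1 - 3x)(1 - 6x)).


By partial fractions or Cauchy convolution:
The coefficient equals sum_{k=0}^{3} 3^k * 6^(3-k).
= 405

405


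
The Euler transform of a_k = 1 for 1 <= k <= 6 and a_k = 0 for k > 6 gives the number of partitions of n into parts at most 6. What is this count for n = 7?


Partitions of 7 into parts at most 6:
Using generating function (1-x)^(-1)(1-x^2)^(-1)...(1-x^6)^(-1),
the coefficient of x^7 = 14

14


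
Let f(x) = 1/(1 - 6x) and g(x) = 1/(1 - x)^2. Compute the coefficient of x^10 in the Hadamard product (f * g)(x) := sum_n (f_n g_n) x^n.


f has coefficients f_k = 6^k. For g = 1/(1 - x)^2 the coefficient is g_k = C(k + 1, 1) = k + 1. The Hadamard coefficient is (f * g)_k = 6^k * (k + 1).
For k = 10: 6^10 * 11 = 60466176 * 11 = 665127936.

665127936


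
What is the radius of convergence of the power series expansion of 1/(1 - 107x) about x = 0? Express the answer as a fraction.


Expanding 1/(1 - 107x) = sum_{k>=0} 107^k x^k, the series converges when |107x| < 1, i.e., |x| < 1/107.
So the radius of convergence is 1/107 = 1/107.

1/107


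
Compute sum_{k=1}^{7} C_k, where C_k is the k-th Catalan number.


C_1 through C_7: 1, 2, 5, 14, 42, 132, 429
Sum = 1 + 2 + 5 + 14 + 42 + 132 + 429
= 625

625


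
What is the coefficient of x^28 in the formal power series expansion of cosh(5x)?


The Maclaurin series is cosh(t) = sum_{m>=0} t^(2m) / (2m)!, so substituting t = 5x, only even powers of x are nonzero, with coefficient of x^(2m) equal to 5^(2m) / (2m)!.
For x^28 the coefficient is 5^28/28! = 37252902984619140625/304888344611713860501504000000 = 2384185791015625/19512854055149687072096256.

2384185791015625/19512854055149687072096256


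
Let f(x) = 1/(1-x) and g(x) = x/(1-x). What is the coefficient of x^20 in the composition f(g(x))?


First simplify the composition: f(g(x)) = 1/(1 - x/(1-x)) = (1-x)/((1-x) - x) = (1-x)/(1-2x).
Now extract the coefficient. Write (1-x)/(1-2x) = 1/(1-2x) - x/(1-2x).
The coefficient of x^n in 1/(1-2x) is 2^n, and in x/(1-2x) is 2^(n-1) (for n >= 1).
So the coefficient of x^20 is 2^20 - 2^19 = 1048576 - 524288 = 524288.

524288


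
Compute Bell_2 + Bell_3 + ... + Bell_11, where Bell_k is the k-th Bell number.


Recall Bell_k counts set partitions of a k-set (with Bell_0 = 1 by convention).
Bell_2 through Bell_11: 2, 5, 15, 52, 203, 877, 4140, 21147, 115975, 678570
Sum = 2 + 5 + 15 + 52 + 203 + 877 + 4140 + 21147 + 115975 + 678570 = 820986.

820986


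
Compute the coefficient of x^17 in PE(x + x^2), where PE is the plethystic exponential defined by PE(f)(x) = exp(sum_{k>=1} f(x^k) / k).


With f(x) = x + x^2, the exponent is sum_{k>=1} (x^k + x^(2k)) / k = -ln(1 - x) - ln(1 - x^2). Exponentiating:
PE(x + x^2) = 1 / ((1 - x)(1 - x^2)).
This is the generating function for partitions of n into parts of size 1 or 2. The number of 2's can be any j in 0..8, and the rest are 1's, so
[x^17] = floor(17/2) + 1 = 9.

9


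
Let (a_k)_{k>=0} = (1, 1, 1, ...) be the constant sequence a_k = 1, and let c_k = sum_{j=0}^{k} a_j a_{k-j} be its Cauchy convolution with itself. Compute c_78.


Since a_j = 1 for all j >= 0, the convolution sum becomes
c_k = sum_{j=0}^{k} 1 * 1 = 1 * (k + 1).
Equivalently, the generating function of (a_k) is 1/(1 - x) and its square is 1/(1 - x)^2 = sum_{k>=0} 1(k + 1) x^k.
For k = 78: 1 * 79 = 79.

79


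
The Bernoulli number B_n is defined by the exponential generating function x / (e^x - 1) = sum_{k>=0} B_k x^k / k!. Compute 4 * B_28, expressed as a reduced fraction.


Bernoulli numbers can also be computed recursively via B_0 = 1 and sum_{j=0}^{m} C(m+1, j) B_j = 0 for m >= 1. Odd-index Bernoulli numbers vanish for k >= 3.
Computing B_28 = -23749461029/870, so 4 * B_28 = 4 * -23749461029/870 = -47498922058/435.

-47498922058/435


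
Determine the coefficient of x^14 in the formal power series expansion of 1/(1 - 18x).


The geometric series identity gives 1/(1 - c x) = sum_{k>=0} c^k x^k, so the coefficient of x^k is c^k.
Here c = 18 and k = 14.
Computing: 18^14 = 374813367582081024

374813367582081024


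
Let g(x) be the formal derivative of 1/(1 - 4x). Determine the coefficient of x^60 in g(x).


Differentiate termwise: d/dx sum_{k>=0} 4^k x^k = sum_{k>=1} k 4^k x^(k-1) = sum_{j>=0} (j+1) 4^(j+1) x^j.
Equivalently, d/dx [1/(1 - 4x)] = 4/(1 - 4x)^2.
For j = 60: 61 * 4^61 = 61 * 5316911983139663491615228241121378304 = 324331630971519472988528922708404076544.

324331630971519472988528922708404076544


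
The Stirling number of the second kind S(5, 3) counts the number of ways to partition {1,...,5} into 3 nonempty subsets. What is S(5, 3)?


Using the explicit formula S(n,k) = (1/k!) sum_{j=0}^{k} (-1)^(k-j) C(k,j) j^n:
S(5, 3) = 25
Equivalently, S(n,k) is n! times the coefficient of x^n in the EGF (e^x - 1)^k / k!.

25


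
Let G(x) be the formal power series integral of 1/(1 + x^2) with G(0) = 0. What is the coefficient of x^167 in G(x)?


1/(1 + x^2) = sum_{j>=0} (-1)^j x^(2j). Integrating termwise with G(0) = 0:
G(x) = sum_{j>=0} (-1)^j x^(2j+1) / (2j+1) = arctan(x).
Only odd powers are nonzero. For x^167 write 167 = 2*83 + 1, giving
(-1)^83 / 167 = -1/167 = -1/167.

-1/167


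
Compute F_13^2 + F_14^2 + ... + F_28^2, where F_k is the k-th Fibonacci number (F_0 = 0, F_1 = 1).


There is a standard identity sum_{k=0}^{N} F_k^2 = F_N * F_{N+1} (proved inductively from the telescoping relation F_k^2 = F_k F_{k+1} - F_{k-1} F_k). Then
sum_{k=13}^{28} F_k^2 = F_28 F_29 - F_12 F_13.
Computing: F_28 = 317811, F_29 = 514229, F_12 = 144, F_13 = 233.
Sum = 317811 * 514229 - 144 * 233 = 163427599167.

163427599167


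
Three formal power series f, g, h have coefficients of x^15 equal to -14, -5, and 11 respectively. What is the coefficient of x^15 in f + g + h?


Series addition is componentwise:
-14 + -5 + 11
= -8

-8


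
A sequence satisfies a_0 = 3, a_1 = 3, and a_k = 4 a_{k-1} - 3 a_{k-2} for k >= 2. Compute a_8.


The characteristic equation is t^2 - 4 t + 3 = 0, with roots r_1 = 3 and r_2 = 1 (so c_1 = r_1 + r_2, c_2 = -r_1 r_2 as required).
One can use the closed form a_n = A r_1^n + B r_2^n, but direct iteration is more reliable:
a_0 = 3, a_1 = 3, a_2 = 3, a_3 = 3, a_4 = 3, a_5 = 3, a_6 = 3, a_7 = 3, a_8 = 3.
So a_8 = 3.

3


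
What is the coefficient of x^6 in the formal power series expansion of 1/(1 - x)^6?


The expansion 1/(1 - x)^r = sum_{k>=0} C(k + r - 1, r - 1) x^k follows from the multiset / negative-binomial theorem (or from repeated differentiation of the geometric series).
For r = 6 and k = 6:
C(11, 5) = 39916800 / (120 * 720) = 462.

462


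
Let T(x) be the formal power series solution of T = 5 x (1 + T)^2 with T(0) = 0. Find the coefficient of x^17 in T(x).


Apply the Lagrange inversion formula: if T = 5 x * phi(T) with phi(t) = (1 + t)^2, then [x^n] T = 5^n * (1/n) [t^(n-1)] phi(t)^n = 5^n * (1/n) [t^(n-1)] (1 + t)^(2n) = 5^n * (1/n) C(2n, n-1).
Using the identity C(2n, n-1) = C(2n, n) * n / (n+1), the unscaled factor equals C(2n, n) / (n+1) = C_n, the n-th Catalan number.
For n = 17: C_17 = C(34, 17) / 18 = 2333606220/18 = 129644790.
With the 5^17 = 762939453125 factor, the coefficient is 762939453125 * 129644790 = 98911125183105468750.

98911125183105468750


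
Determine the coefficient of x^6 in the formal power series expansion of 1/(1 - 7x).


The geometric series identity gives 1/(1 - c x) = sum_{k>=0} c^k x^k, so the coefficient of x^k is c^k.
Here c = 7 and k = 6.
Computing: 7^6 = 117649

117649


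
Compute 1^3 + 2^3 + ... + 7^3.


This power sum has a closed form given by Faulhaber's formula
sum_{k=1}^{m} k^p = (1 / (p + 1)) * sum_{j=0}^{p} C(p + 1, j) B_j m^(p + 1 - j),
but for small m direct computation is fastest:
1 + 8 + 27 + 64 + 125 + 216 + 343 = 784.

784


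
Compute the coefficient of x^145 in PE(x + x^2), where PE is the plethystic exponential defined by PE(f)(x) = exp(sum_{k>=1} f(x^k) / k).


With f(x) = x + x^2, the exponent is sum_{k>=1} (x^k + x^(2k)) / k = -ln(1 - x) - ln(1 - x^2). Exponentiating:
PE(x + x^2) = 1 / ((1 - x)(1 - x^2)).
This is the generating function for partitions of n into parts of size 1 or 2. The number of 2's can be any j in 0..72, and the rest are 1's, so
[x^145] = floor(145/2) + 1 = 73.

73


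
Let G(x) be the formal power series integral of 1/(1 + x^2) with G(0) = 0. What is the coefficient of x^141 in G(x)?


1/(1 + x^2) = sum_{j>=0} (-1)^j x^(2j). Integrating termwise with G(0) = 0:
G(x) = sum_{j>=0} (-1)^j x^(2j+1) / (2j+1) = arctan(x).
Only odd powers are nonzero. For x^141 write 141 = 2*70 + 1, giving
(-1)^70 / 141 = 1/141 = 1/141.

1/141


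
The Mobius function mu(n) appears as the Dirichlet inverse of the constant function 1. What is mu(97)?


97 = 97 (all distinct primes).
mu(97) = (-1)^1 = -1

-1


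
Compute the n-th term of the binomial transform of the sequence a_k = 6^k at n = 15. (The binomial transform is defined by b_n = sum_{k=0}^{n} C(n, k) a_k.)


With a_k = 6^k, b_n = sum_{k=0}^{n} C(n, k) 6^k = (1 + 6)^n by the binomial theorem.
For n = 15: (1 + 6)^15 = 7^15 = 4747561509943.

4747561509943


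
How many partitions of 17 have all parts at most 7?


Using the generating function (1-x)^(-1)(1-x^2)^(-1)...(1-x^7)^(-1),
the coefficient of x^17 counts these restricted partitions.
Result = 201

201


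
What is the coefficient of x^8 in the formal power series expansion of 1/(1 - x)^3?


The expansion 1/(1 - x)^r = sum_{k>=0} C(k + r - 1, r - 1) x^k follows from the multiset / negative-binomial theorem (or from repeated differentiation of the geometric series).
For r = 3 and k = 8:
C(10, 2) = 3628800 / (2 * 40320) = 45.

45


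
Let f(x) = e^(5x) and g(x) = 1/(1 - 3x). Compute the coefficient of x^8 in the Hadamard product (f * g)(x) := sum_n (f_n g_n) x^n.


Expanding: f_k = 5^k/k! (from e^(5x)) and g_k = 3^k (from 1/(1 - 3x)). So the Hadamard coefficient (f * g)_k = 5^k 3^k / k! = (15)^k / k!.
For k = 8: 15^8/8! = 2562890625/40320 = 56953125/896.

56953125/896


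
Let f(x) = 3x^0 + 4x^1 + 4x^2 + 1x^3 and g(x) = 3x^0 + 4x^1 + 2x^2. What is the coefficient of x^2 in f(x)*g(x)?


Cauchy product at x^2:
3*2 + 4*4 + 4*3
= 34

34


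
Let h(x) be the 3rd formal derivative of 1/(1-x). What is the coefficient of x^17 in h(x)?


Differentiating 3 times: d^3/dx^3 [1/(1-x)] = 3!/(1-x)^4.
The expansion 1/(1-x)^4 = sum_{k>=0} C(k+3, 3) x^k, so the coefficient of x^n in 3!/(1-x)^4 is 3! * C(n+3, 3).
For n = 17: 6 * C(20, 3) = 6 * 1140 = 6840

6840


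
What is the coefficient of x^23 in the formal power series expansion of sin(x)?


The Maclaurin series is sin(t) = sum_{k>=0} (-1)^k t^(2k+1) / (2k+1)!, so substituting t = x, only odd powers of x are nonzero, with coefficient of x^(2k+1) equal to (-1)^k / (2k+1)!.
Write 23 = 2*11 + 1, giving the coefficient (-1)^11 / 23! = -1/25852016738884976640000 = -1/25852016738884976640000.

-1/25852016738884976640000


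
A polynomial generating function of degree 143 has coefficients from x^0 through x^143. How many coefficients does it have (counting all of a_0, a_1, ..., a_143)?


A polynomial of degree 143 takes the form a_0 + a_1 x + ... + a_143 x^143.
The number of coefficients is 143 + 1 = 144.

144


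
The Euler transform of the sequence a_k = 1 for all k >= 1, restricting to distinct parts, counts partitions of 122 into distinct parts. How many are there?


Partitions of 122 into distinct parts can be computed via generating function.
Product (1+x)(1+x^2)(1+x^3)...
The coefficient of x^122 = 2556284

2556284


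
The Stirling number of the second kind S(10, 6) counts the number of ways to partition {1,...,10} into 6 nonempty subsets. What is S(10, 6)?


Using the explicit formula S(n,k) = (1/k!) sum_{j=0}^{k} (-1)^(k-j) C(k,j) j^n:
S(10, 6) = 22827
Equivalently, S(n,k) is n! times the coefficient of x^n in the EGF (e^x - 1)^k / k!.

22827


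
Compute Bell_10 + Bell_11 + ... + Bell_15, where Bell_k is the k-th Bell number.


Recall Bell_k counts set partitions of a k-set (with Bell_0 = 1 by convention).
Bell_10 through Bell_15: 115975, 678570, 4213597, 27644437, 190899322, 1382958545
Sum = 115975 + 678570 + 4213597 + 27644437 + 190899322 + 1382958545 = 1606510446.

1606510446


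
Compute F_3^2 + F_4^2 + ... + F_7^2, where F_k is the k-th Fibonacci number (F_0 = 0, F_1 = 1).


There is a standard identity sum_{k=0}^{N} F_k^2 = F_N * F_{N+1} (proved inductively from the telescoping relation F_k^2 = F_k F_{k+1} - F_{k-1} F_k). Then
sum_{k=3}^{7} F_k^2 = F_7 F_8 - F_2 F_3.
Computing: F_7 = 13, F_8 = 21, F_2 = 1, F_3 = 2.
Sum = 13 * 21 - 1 * 2 = 271.

271


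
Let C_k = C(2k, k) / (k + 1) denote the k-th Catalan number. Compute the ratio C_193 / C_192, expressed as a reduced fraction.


Using C_k = (2k)! / (k! (k+1)!), the ratio C_{k+1}/C_k simplifies to
C_{k+1}/C_k = [(2k+2)! / ((k+1)! (k+2)!)] * [k! (k+1)! / (2k)!]
 = (2k+2)(2k+1) / ((k+1)(k+2)) = 2(2k+1) / (k+2).
For k = 192: 2(2*192 + 1) / (192 + 2) = 770/194 = 385/97.

385/97


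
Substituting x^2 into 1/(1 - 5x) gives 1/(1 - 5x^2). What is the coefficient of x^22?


The coefficient of x^(2m) in 1/(1 - 5x^2) is 5^m.
With n = 22 = 2*11, the coefficient is 5^11 = 48828125.

48828125


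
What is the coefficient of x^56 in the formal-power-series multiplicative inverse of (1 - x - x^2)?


Let the inverse be f(x) = sum_{k>=0} a_k x^k. From f(x) * (1 - x - x^2) = 1 and matching coefficients:
 x^0: a_0 = 1.
 x^1: a_1 - a_0 = 0, so a_1 = 1.
 x^k (k >= 2): a_k - a_{k-1} - a_{k-2} = 0, i.e. a_k = a_{k-1} + a_{k-2}.
This is the Fibonacci-type recurrence shifted so that a_0 = a_1 = 1.
Iterating: a_0=1, a_1=1, a_2=2, a_3=3, a_4=5, a_5=8, a_6=13, a_7=21, a_8=34, a_9=55, ...
a_56 = 365435296162.

365435296162


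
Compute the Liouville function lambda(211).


The Liouville function is lambda(k) = (-1)^Omega(k), where Omega(k) counts the prime factors of k with multiplicity.
Factoring: 211 = 211, so Omega(211) = 1.
lambda(211) = (-1)^1 = -1.

-1


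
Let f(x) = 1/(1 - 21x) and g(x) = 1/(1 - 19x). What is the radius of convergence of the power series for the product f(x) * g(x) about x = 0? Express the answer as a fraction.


The radius of 1/(1 - 21x) is 1/21 (nearest singularity at x = 1/21), and the radius of 1/(1 - 19x) is 1/19.
The product f(x)*g(x) = 1/((1 - 21x)(1 - 19x)) has singularities at both 1/21 and 1/19, so its radius of convergence is the distance to the nearest one:
min(1/21, 1/19) = 1/21.

1/21


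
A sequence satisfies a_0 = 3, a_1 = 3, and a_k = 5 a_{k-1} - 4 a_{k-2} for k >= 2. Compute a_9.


The characteristic equation is t^2 - 5 t + 4 = 0, with roots r_1 = 4 and r_2 = 1 (so c_1 = r_1 + r_2, c_2 = -r_1 r_2 as required).
One can use the closed form a_n = A r_1^n + B r_2^n, but direct iteration is more reliable:
a_0 = 3, a_1 = 3, a_2 = 3, a_3 = 3, a_4 = 3, a_5 = 3, a_6 = 3, a_7 = 3, a_8 = 3, a_9 = 3.
So a_9 = 3.

3


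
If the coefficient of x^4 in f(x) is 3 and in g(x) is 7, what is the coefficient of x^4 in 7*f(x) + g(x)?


Scalar multiplication scales coefficients: 7 * 3 = 21.
Then add the g coefficient: 21 + 7
= 28

28


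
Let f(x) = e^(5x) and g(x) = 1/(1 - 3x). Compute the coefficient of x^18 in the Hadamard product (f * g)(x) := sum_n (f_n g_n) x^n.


Expanding: f_k = 5^k/k! (from e^(5x)) and g_k = 3^k (from 1/(1 - 3x)). So the Hadamard coefficient (f * g)_k = 5^k 3^k / k! = (15)^k / k!.
For k = 18: 15^18/18! = 1477891880035400390625/6402373705728000 = 1802032470703125/7806582784.

1802032470703125/7806582784


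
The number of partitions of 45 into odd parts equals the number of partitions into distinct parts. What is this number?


Computing partitions of 45 into odd parts (1, 3, 5, ...):
Using the generating function prod_{k>=0} 1/(1-x^(2k+1)),
the count is 2048

2048


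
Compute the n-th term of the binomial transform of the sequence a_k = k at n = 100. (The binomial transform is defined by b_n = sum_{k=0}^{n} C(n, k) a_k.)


With a_k = k, b_n = sum_{k=0}^{n} C(n, k) k. Using k * C(n, k) = n * C(n-1, k-1) gives b_n = n * sum_{k>=1} C(n-1, k-1) = n * 2^(n-1).
For n = 100: 100 * 2^99 = 100 * 633825300114114700748351602688 = 63382530011411470074835160268800.

63382530011411470074835160268800


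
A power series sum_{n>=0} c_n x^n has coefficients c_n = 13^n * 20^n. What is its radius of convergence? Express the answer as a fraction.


By the root test (Cauchy-Hadamard), the radius is R = 1 / limsup_n |c_n|^(1/n).
Here |c_n|^(1/n) = (13^n * 20^n)^(1/n) = 13 * 20 = 260 for all n.
So R = 1/260 = 1/260.

1/260


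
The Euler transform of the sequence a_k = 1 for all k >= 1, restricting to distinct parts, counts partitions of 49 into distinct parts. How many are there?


Partitions of 49 into distinct parts can be computed via generating function.
Product (1+x)(1+x^2)(1+x^3)...
The coefficient of x^49 = 3264

3264


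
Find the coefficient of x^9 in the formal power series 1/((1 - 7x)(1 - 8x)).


By partial fractions or Cauchy convolution:
The coefficient equals sum_{k=0}^{9} 7^k * 8^(9-k).
= 791266575

791266575


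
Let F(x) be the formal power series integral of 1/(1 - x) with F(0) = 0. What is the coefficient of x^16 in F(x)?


1/(1 - x) = sum_{k>=0} x^k. Integrating termwise and using F(0) = 0 gives
F(x) = sum_{k>=0} x^(k+1) / (k+1) = sum_{m>=1} x^m / m = -ln(1 - x).
So the coefficient of x^16 is 1/16 = 1/16.

1/16


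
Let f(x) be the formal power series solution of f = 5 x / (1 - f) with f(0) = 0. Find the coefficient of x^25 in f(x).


Apply Lagrange inversion: f = 5 x * phi(f) with phi(t) = 1/(1 - t), so
[x^n] f = 5^n * (1/n) [t^(n-1)] phi(t)^n = 5^n * (1/n) [t^(n-1)] (1 - t)^(-n) = 5^n * (1/n) C(2n - 2, n - 1) = 5^n * C_{n-1}.
For n = 25: C_24 = C(48, 24) / 25 = 32247603683100/25 = 1289904147324.
With the 5^25 = 298023223876953125 factor, the coefficient is 298023223876953125 * 1289904147324 = 384421392477750778198242187500.

384421392477750778198242187500


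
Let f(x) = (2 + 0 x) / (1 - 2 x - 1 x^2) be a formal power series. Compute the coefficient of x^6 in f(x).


Write f(x) = sum_{k>=0} a_k x^k. Multiplying both sides by 1 - 2 x - 1 x^2 gives
(1 - 2 x - 1 x^2) sum_{k>=0} a_k x^k = 2 + 0 x.
Matching coefficients:
 x^0: a_0 = 2
 x^1: a_1 - 2 a_0 = 0  =>  a_1 = 2*2 + 0 = 4
 x^k (k >= 2): a_k = 2 a_{k-1} + 1 a_{k-2}.
Iterating: a_2 = 10, a_3 = 24, a_4 = 58, a_5 = 140, a_6 = 338.
So the coefficient of x^6 is 338.

338


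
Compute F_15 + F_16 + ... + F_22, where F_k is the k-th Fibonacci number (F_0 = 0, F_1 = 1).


Use the identity sum_{k=0}^{N} F_k = F_{N+2} - 1 (which follows from F_{k+2} - F_{k+1} = F_k). Then
sum_{k=15}^{22} F_k = (F_{24} - 1) - (F_{16} - 1) = F_{24} - F_{16}.
Computing: F_{24} = 46368, F_{16} = 987, so
Sum = 46368 - 987 = 45381.

45381


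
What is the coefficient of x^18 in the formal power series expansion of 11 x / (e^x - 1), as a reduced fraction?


The exponential generating function for Bernoulli numbers is
x / (e^x - 1) = sum_{k>=0} B_k x^k / k!.
So the coefficient of x^18 in 11 x / (e^x - 1) is 11 B_18 / 18!.
Computing: B_18 = 43867/798, 18! = 6402373705728000, giving
11 * 43867/798 / 6402373705728000 = 43867/464463110651904000.

43867/464463110651904000


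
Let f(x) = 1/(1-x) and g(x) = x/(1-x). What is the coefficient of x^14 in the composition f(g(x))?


First simplify the composition: f(g(x)) = 1/(1 - x/(1-x)) = (1-x)/((1-x) - x) = (1-x)/(1-2x).
Now extract the coefficient. Write (1-x)/(1-2x) = 1/(1-2x) - x/(1-2x).
The coefficient of x^n in 1/(1-2x) is 2^n, and in x/(1-2x) is 2^(n-1) (for n >= 1).
So the coefficient of x^14 is 2^14 - 2^13 = 16384 - 8192 = 8192.

8192


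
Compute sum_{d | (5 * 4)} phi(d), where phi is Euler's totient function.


First, 5 * 4 = 20. One classical identity is sum_{d | n} phi(d) = n (each k in [1, n] has a unique gcd with n, and among the k's with gcd(k, n) = n/d there are phi(d) of them). So the sum equals 20. We also verify directly:
Divisors of 20: 1, 2, 4, 5, 10, 20.
phi values: 1, 1, 2, 4, 4, 8.
Sum = 20.

20


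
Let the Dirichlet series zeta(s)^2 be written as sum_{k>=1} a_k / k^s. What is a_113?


The Dirichlet convolution of the constant function 1 with itself gives (1 * 1)(k) = sum_{d | k} 1 = d(k), the number of positive divisors of k.
Since zeta(s) = sum_{k>=1} 1/k^s, we have zeta(s)^2 = sum_{k>=1} d(k)/k^s, so a_k = d(k).
For k = 113: the divisors are 1, 113.
Count = 2.

2


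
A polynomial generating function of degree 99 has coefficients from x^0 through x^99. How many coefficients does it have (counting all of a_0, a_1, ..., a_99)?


A polynomial of degree 99 takes the form a_0 + a_1 x + ... + a_99 x^99.
The number of coefficients is 99 + 1 = 100.

100


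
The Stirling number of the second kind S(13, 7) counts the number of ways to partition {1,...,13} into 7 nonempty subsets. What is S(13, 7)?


Using the explicit formula S(n,k) = (1/k!) sum_{j=0}^{k} (-1)^(k-j) C(k,j) j^n:
S(13, 7) = 5715424
Equivalently, S(n,k) is n! times the coefficient of x^n in the EGF (e^x - 1)^k / k!.

5715424


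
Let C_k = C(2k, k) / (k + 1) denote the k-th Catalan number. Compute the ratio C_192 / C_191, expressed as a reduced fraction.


Using C_k = (2k)! / (k! (k+1)!), the ratio C_{k+1}/C_k simplifies to
C_{k+1}/C_k = [(2k+2)! / ((k+1)! (k+2)!)] * [k! (k+1)! / (2k)!]
 = (2k+2)(2k+1) / ((k+1)(k+2)) = 2(2k+1) / (k+2).
For k = 191: 2(2*191 + 1) / (191 + 2) = 766/193 = 766/193.

766/193


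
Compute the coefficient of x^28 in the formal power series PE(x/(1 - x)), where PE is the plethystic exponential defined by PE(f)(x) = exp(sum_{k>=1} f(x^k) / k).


For f(x) = x/(1 - x) we have
sum_{k>=1} f(x^k) / k = sum_{k>=1} (1/k) * x^k / (1 - x^k) = sum_{k, m >= 1} x^(k m) / k,
which after exponentiating simplifies to
PE(x/(1 - x)) = prod_{k>=1} 1 / (1 - x^k).
This is the generating function for the partition function p(n), so the coefficient of x^28 is p(28).
Computing p(28) by dynamic programming over parts 1, 2, ..., 28: p(28) = 3718.

3718


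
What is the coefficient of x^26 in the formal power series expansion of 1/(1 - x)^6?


The negative binomial / multiset identity is
1/(1 - x)^r = sum_{k>=0} C(k + r - 1, r - 1) x^k.
Here r = 6 and k = 26, so the coefficient is
C(26 + 5, 5) = C(31, 5)
= 169911

169911


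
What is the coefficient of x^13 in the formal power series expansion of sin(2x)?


The Maclaurin series is sin(t) = sum_{k>=0} (-1)^k t^(2k+1) / (2k+1)!, so substituting t = 2x, only odd powers of x are nonzero, with coefficient of x^(2k+1) equal to (-1)^k 2^(2k+1) / (2k+1)!.
Write 13 = 2*6 + 1, giving the coefficient (-1)^6 * 2^13 / 13! = 8192/6227020800 = 8/6081075.

8/6081075


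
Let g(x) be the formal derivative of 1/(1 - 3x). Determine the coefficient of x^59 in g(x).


Differentiate termwise: d/dx sum_{k>=0} 3^k x^k = sum_{k>=1} k 3^k x^(k-1) = sum_{j>=0} (j+1) 3^(j+1) x^j.
Equivalently, d/dx [1/(1 - 3x)] = 3/(1 - 3x)^2.
For j = 59: 60 * 3^60 = 60 * 42391158275216203514294433201 = 2543469496512972210857665992060.

2543469496512972210857665992060


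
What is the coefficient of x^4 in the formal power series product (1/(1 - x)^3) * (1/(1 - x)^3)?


Combine the factors: (1/(1 - x)^3) * (1/(1 - x)^3) = 1/(1 - x)^6.
Then use 1/(1 - x)^r = sum_{k>=0} C(k + r - 1, r - 1) x^k with r = 6 and k = 4:
C(9, 5) = 126.

126


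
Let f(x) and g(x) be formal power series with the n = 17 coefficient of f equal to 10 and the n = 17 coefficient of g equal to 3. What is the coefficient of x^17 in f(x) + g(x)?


Addition of formal power series is termwise.
The coefficient of x^17 in f + g = 10 + 3
= 13

13


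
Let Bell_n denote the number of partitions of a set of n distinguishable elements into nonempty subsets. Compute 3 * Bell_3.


Bell_3 can be computed from the Bell triangle or from Dobinski's identity Bell_n = (1/e) * sum_{k>=0} k^n / k!.
Computing Bell_3 = 5.
Then 3 * 5 = 15.

15


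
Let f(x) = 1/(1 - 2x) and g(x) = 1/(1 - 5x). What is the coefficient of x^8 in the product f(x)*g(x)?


The coefficient of x^n in f*g is the Cauchy product: sum_{k=0}^{n} a^k * b^(n-k).
With a=2, b=5, n=8:
sum_{k=0}^{8} 2^k * 5^(8-k)
= 650871

650871


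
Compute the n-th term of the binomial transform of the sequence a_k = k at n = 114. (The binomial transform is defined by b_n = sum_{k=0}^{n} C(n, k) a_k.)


With a_k = k, b_n = sum_{k=0}^{n} C(n, k) k. Using k * C(n, k) = n * C(n-1, k-1) gives b_n = n * sum_{k>=1} C(n-1, k-1) = n * 2^(n-1).
For n = 114: 114 * 2^113 = 114 * 10384593717069655257060992658440192 = 1183843683745940699304953163062181888.

1183843683745940699304953163062181888


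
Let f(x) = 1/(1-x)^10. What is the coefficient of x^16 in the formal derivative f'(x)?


Differentiate: d/dx [ 1/(1-x)^r ] = r / (1-x)^(r+1).
Here r = 10, so f'(x) = 10 / (1-x)^11.
The expansion of 1/(1-x)^(r+1) has coefficient of x^n equal to C(n+r, r).
So the coefficient of x^16 in f'(x) is
10 * C(26, 10) = 10 * 5311735 = 53117350

53117350


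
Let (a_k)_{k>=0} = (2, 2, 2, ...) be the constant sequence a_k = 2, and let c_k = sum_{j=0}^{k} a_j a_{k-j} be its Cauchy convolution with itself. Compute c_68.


Since a_j = 2 for all j >= 0, the convolution sum becomes
c_k = sum_{j=0}^{k} 2 * 2 = 4 * (k + 1).
Equivalently, the generating function of (a_k) is 2/(1 - x) and its square is 4/(1 - x)^2 = sum_{k>=0} 4(k + 1) x^k.
For k = 68: 4 * 69 = 276.

276


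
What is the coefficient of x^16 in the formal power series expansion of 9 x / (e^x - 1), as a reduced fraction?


The exponential generating function for Bernoulli numbers is
x / (e^x - 1) = sum_{k>=0} B_k x^k / k!.
So the coefficient of x^16 in 9 x / (e^x - 1) is 9 B_16 / 16!.
Computing: B_16 = -3617/510, 16! = 20922789888000, giving
9 * -3617/510 / 20922789888000 = -3617/1185624760320000.

-3617/1185624760320000


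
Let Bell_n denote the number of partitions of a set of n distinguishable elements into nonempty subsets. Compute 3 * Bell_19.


Bell_19 can be computed from the Bell triangle or from Dobinski's identity Bell_n = (1/e) * sum_{k>=0} k^n / k!.
Computing Bell_19 = 5832742205057.
Then 3 * 5832742205057 = 17498226615171.

17498226615171


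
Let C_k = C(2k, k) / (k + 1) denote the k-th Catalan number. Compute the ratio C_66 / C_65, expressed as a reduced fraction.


Using C_k = (2k)! / (k! (k+1)!), the ratio C_{k+1}/C_k simplifies to
C_{k+1}/C_k = [(2k+2)! / ((k+1)! (k+2)!)] * [k! (k+1)! / (2k)!]
 = (2k+2)(2k+1) / ((k+1)(k+2)) = 2(2k+1) / (k+2).
For k = 65: 2(2*65 + 1) / (65 + 2) = 262/67 = 262/67.

262/67


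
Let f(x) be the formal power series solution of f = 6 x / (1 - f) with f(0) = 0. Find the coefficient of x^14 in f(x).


Apply Lagrange inversion: f = 6 x * phi(f) with phi(t) = 1/(1 - t), so
[x^n] f = 6^n * (1/n) [t^(n-1)] phi(t)^n = 6^n * (1/n) [t^(n-1)] (1 - t)^(-n) = 6^n * (1/n) C(2n - 2, n - 1) = 6^n * C_{n-1}.
For n = 14: C_13 = C(26, 13) / 14 = 10400600/14 = 742900.
With the 6^14 = 78364164096 factor, the coefficient is 78364164096 * 742900 = 58216737506918400.

58216737506918400


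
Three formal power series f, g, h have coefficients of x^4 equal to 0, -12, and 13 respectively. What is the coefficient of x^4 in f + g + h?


Series addition is componentwise:
0 + -12 + 13
= 1

1


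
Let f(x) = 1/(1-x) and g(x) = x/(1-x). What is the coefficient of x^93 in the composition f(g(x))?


First simplify the composition: f(g(x)) = 1/(1 - x/(1-x)) = (1-x)/((1-x) - x) = (1-x)/(1-2x).
Now extract the coefficient. Write (1-x)/(1-2x) = 1/(1-2x) - x/(1-2x).
The coefficient of x^n in 1/(1-2x) is 2^n, and in x/(1-2x) is 2^(n-1) (for n >= 1).
So the coefficient of x^93 is 2^93 - 2^92 = 9903520314283042199192993792 - 4951760157141521099596496896 = 4951760157141521099596496896.

4951760157141521099596496896


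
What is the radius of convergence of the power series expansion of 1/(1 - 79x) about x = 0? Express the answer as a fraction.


Expanding 1/(1 - 79x) = sum_{k>=0} 79^k x^k, the series converges when |79x| < 1, i.e., |x| < 1/79.
So the radius of convergence is 1/79 = 1/79.

1/79


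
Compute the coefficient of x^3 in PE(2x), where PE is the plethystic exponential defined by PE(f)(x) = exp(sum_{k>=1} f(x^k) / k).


With f(x) = 2x, the exponent is sum_{k>=1} 2 x^k / k = 2 * (-ln(1 - x)). Exponentiating:
PE(2x) = exp(-2 ln(1 - x)) = 1/(1 - x)^2.
By the negative binomial expansion, [x^n] 1/(1 - x)^2 = C(n + 1, 1).
For n = 3: C(4, 1) = 4.

4


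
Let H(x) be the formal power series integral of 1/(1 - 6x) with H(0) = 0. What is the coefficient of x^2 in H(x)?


1/(1 - 6x) = sum_{k>=0} 6^k x^k. Integrating termwise with H(0) = 0:
H(x) = sum_{k>=0} 6^k x^(k+1) / (k+1) = sum_{m>=1} 6^(m-1) x^m / m.
For m = 2: 6^1/2 = 6/2 = 3.

3


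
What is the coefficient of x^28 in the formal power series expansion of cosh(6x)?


The Maclaurin series is cosh(t) = sum_{m>=0} t^(2m) / (2m)!, so substituting t = 6x, only even powers of x are nonzero, with coefficient of x^(2m) equal to 6^(2m) / (2m)!.
For x^28 the coefficient is 6^28/28! = 6140942214464815497216/304888344611713860501504000000 = 114791256/5699209469078125.

114791256/5699209469078125


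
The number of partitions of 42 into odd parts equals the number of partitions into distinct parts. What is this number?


Computing partitions of 42 into odd parts (1, 3, 5, ...):
Using the generating function prod_{k>=0} 1/(1-x^(2k+1)),
the count is 1426

1426


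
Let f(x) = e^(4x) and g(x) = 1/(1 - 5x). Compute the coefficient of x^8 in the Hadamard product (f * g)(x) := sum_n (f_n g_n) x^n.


Expanding: f_k = 4^k/k! (from e^(4x)) and g_k = 5^k (from 1/(1 - 5x)). So the Hadamard coefficient (f * g)_k = 4^k 5^k / k! = (20)^k / k!.
For k = 8: 20^8/8! = 25600000000/40320 = 40000000/63.

40000000/63


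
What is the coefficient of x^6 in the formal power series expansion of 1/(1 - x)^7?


The expansion 1/(1 - x)^r = sum_{k>=0} C(k + r - 1, r - 1) x^k follows from the multiset / negative-binomial theorem (or from repeated differentiation of the geometric series).
For r = 7 and k = 6:
C(12, 6) = 479001600 / (720 * 720) = 924.

924


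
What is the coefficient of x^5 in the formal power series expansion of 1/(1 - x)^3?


The negative binomial / multiset identity is
1/(1 - x)^r = sum_{k>=0} C(k + r - 1, r - 1) x^k.
Here r = 3 and k = 5, so the coefficient is
C(5 + 2, 2) = C(7, 2)
= 21

21


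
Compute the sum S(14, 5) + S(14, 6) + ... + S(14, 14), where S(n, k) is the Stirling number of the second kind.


By definition, S(n, k) counts partitions of an n-set into exactly k nonempty blocks.
Computing row n = 14 for k = 5..14:
S(14, k): 40075035, 63436373, 49329280, 20912320, 5135130, 752752, 66066, 3367, 91, 1
Sum = 179710415.

179710415


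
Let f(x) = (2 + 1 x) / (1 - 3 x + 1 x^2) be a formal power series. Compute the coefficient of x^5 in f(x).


Write f(x) = sum_{k>=0} a_k x^k. Multiplying both sides by 1 - 3 x + 1 x^2 gives
(1 - 3 x + 1 x^2) sum_{k>=0} a_k x^k = 2 + 1 x.
Matching coefficients:
 x^0: a_0 = 2
 x^1: a_1 - 3 a_0 = 1  =>  a_1 = 3*2 + 1 = 7
 x^k (k >= 2): a_k = 3 a_{k-1} - 1 a_{k-2}.
Iterating: a_2 = 19, a_3 = 50, a_4 = 131, a_5 = 343.
So the coefficient of x^5 is 343.

343


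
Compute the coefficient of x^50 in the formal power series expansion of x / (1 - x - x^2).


Let f(x) = sum_{k>=0} a_k x^k. Multiplying f(x) * (1 - x - x^2) = x and matching coefficients gives a_0 = 0, a_1 = 1, and a_k = a_{k-1} + a_{k-2} for k >= 2. These are the Fibonacci numbers F_k.
Iterating from F_0 = 0, F_1 = 1:
F_0=0, F_1=1, F_2=1, F_3=2, F_4=3, F_5=5, F_6=8, F_7=13, F_8=21, F_9=34, ...
F_50 = 12586269025.

12586269025


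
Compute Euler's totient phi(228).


phi(n) counts integers in [1, n] coprime to n. Using the multiplicative formula phi(n) = n * prod_{p | n} (1 - 1/p):
228 = 2^2 * 3 * 19, so
phi(228) = 228 * (1 - 1/2) * (1 - 1/3) * (1 - 1/19) = 72.

72


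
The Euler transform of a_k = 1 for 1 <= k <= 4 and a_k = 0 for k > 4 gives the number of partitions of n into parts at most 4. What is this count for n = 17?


Partitions of 17 into parts at most 4:
Using generating function (1-x)^(-1)(1-x^2)^(-1)...(1-x^4)^(-1),
the coefficient of x^17 = 72

72


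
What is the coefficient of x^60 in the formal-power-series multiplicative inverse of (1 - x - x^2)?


Let the inverse be f(x) = sum_{k>=0} a_k x^k. From f(x) * (1 - x - x^2) = 1 and matching coefficients:
 x^0: a_0 = 1.
 x^1: a_1 - a_0 = 0, so a_1 = 1.
 x^k (k >= 2): a_k - a_{k-1} - a_{k-2} = 0, i.e. a_k = a_{k-1} + a_{k-2}.
This is the Fibonacci-type recurrence shifted so that a_0 = a_1 = 1.
Iterating: a_0=1, a_1=1, a_2=2, a_3=3, a_4=5, a_5=8, a_6=13, a_7=21, a_8=34, a_9=55, ...
a_60 = 2504730781961.

2504730781961


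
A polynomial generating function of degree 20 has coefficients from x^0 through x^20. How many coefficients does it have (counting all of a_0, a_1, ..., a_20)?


A polynomial of degree 20 takes the form a_0 + a_1 x + ... + a_20 x^20.
The number of coefficients is 20 + 1 = 21.

21


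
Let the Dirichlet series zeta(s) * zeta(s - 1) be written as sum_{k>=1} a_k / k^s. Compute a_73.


Convolution gives a_k = sum_{d | k} d * 1 = sum_{d | k} d = sigma(k), the sum of positive divisors of k.
For k = 73, the divisors are 1, 73, so
sigma(73) = 1 + 73 = 74.

74


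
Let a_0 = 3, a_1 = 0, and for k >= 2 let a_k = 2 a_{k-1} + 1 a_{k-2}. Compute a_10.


Iterating the recurrence forward:
a_0 = 3
a_1 = 0
a_2 = 2*0 + 1*3 = 3
a_3 = 2*3 + 1*0 = 6
a_4 = 2*6 + 1*3 = 15
a_5 = 2*15 + 1*6 = 36
a_6 = 2*36 + 1*15 = 87
a_7 = 2*87 + 1*36 = 210
a_8 = 2*210 + 1*87 = 507
a_9 = 2*507 + 1*210 = 1224
a_10 = 2*1224 + 1*507 = 2955
So a_10 = 2955.

2955


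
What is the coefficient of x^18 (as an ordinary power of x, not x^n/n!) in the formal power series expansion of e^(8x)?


The exponential series is e^y = sum_{k>=0} y^k / k!. Substituting y = 8x gives
e^(8x) = sum_{k>=0} 8^k x^k / k!.
So the coefficient of x^n is a^n/n! with a = 8, n = 18:
8^18 / 18! = 18014398509481984/6402373705728000 = 274877906944/97692469875

274877906944/97692469875


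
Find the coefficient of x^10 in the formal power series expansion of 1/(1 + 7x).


Write 1/(1 + c x) = 1/(1 - (-c) x) and apply the geometric-series identity
1/(1 - y) = sum_{k>=0} y^k to get 1/(1 + c x) = sum_{k>=0} (-c)^k x^k.
So the coefficient of x^k is (-c)^k = (-1)^k * c^k.
Here c = 7 and k = 10:
(-7)^10 = 1 * 282475249 = 282475249

282475249


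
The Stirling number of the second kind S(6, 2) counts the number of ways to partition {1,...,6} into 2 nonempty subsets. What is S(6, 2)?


Using the explicit formula S(n,k) = (1/k!) sum_{j=0}^{k} (-1)^(k-j) C(k,j) j^n:
S(6, 2) = 31
Equivalently, S(n,k) is n! times the coefficient of x^n in the EGF (e^x - 1)^k / k!.

31


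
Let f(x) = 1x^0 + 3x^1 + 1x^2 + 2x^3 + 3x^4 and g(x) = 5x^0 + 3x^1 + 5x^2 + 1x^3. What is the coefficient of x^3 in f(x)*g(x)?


Cauchy product at x^3:
1*1 + 3*5 + 1*3 + 2*5
= 29

29


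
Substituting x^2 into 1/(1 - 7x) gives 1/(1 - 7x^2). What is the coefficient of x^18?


The coefficient of x^(2m) in 1/(1 - 7x^2) is 7^m.
With n = 18 = 2*9, the coefficient is 7^9 = 40353607.

40353607


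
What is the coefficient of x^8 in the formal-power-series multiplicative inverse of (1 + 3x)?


The inverse is 1/(1 + 3x). Apply the geometric identity 1/(1 - y) = sum_{k>=0} y^k with y = -3x:
1/(1 + 3x) = sum_{k>=0} (-3)^k x^k.
So the coefficient of x^8 is (-3)^8 = 6561.

6561


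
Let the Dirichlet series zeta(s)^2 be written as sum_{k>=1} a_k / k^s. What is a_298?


The Dirichlet convolution of the constant function 1 with itself gives (1 * 1)(k) = sum_{d | k} 1 = d(k), the number of positive divisors of k.
Since zeta(s) = sum_{k>=1} 1/k^s, we have zeta(s)^2 = sum_{k>=1} d(k)/k^s, so a_k = d(k).
For k = 298: the divisors are 1, 2, 149, 298.
Count = 4.

4


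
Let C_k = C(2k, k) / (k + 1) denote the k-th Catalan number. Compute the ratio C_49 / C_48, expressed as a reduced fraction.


Using C_k = (2k)! / (k! (k+1)!), the ratio C_{k+1}/C_k simplifies to
C_{k+1}/C_k = [(2k+2)! / ((k+1)! (k+2)!)] * [k! (k+1)! / (2k)!]
 = (2k+2)(2k+1) / ((k+1)(k+2)) = 2(2k+1) / (k+2).
For k = 48: 2(2*48 + 1) / (48 + 2) = 194/50 = 97/25.

97/25


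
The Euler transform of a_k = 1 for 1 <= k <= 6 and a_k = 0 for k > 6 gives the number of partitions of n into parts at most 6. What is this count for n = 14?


Partitions of 14 into parts at most 6:
Using generating function (1-x)^(-1)(1-x^2)^(-1)...(1-x^6)^(-1),
the coefficient of x^14 = 90

90


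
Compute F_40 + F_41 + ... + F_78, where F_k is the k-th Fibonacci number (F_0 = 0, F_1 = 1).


Use the identity sum_{k=0}^{N} F_k = F_{N+2} - 1 (which follows from F_{k+2} - F_{k+1} = F_k). Then
sum_{k=40}^{78} F_k = (F_{80} - 1) - (F_{41} - 1) = F_{80} - F_{41}.
Computing: F_{80} = 23416728348467685, F_{41} = 165580141, so
Sum = 23416728348467685 - 165580141 = 23416728182887544.

23416728182887544


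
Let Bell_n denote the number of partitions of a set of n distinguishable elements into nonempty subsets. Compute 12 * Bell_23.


Bell_23 can be computed from the Bell triangle or from Dobinski's identity Bell_n = (1/e) * sum_{k>=0} k^n / k!.
Computing Bell_23 = 44152005855084346.
Then 12 * 44152005855084346 = 529824070261012152.

529824070261012152


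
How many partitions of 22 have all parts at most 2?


Using the generating function (1-x)^(-1)(1-x^2)^(-1),
the coefficient of x^22 counts these restricted partitions.
Result = 12

12
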